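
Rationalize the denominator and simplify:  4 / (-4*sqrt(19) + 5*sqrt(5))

(-16*sqrt(19) - 20*sqrt(5))/179

Multiply numerator and denominator by 5*sqrt(5) + 4*sqrt(19).
Denominator becomes -179; numerator becomes 20*sqrt(5) + 16*sqrt(19).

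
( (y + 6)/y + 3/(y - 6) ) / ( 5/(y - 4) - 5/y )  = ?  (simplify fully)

(y³ - y² - 48*y + 144)/(20*y - 120)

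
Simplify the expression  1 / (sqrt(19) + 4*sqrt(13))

(-sqrt(19) + 4*sqrt(13))/189

Multiply numerator and denominator by -4*sqrt(13) + sqrt(19).
Denominator becomes -189; numerator becomes -4*sqrt(13) + sqrt(19).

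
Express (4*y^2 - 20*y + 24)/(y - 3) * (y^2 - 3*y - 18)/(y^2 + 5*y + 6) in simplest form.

Factor: 4*y^2 - 20*y + 24 = 4*(y - 3)*(y - 2);  y^2 - 3*y - 18 = (y + 3)*(y - 6);  y^2 + 5*y + 6 = (y + 2)*(y + 3)
Cancel the common factors (y - 3), (y + 3).

(4*y^2 - 32*y + 48)/(y + 2)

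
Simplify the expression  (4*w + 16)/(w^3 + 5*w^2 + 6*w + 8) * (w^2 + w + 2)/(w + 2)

4/(w + 2)

Factor: 4*w + 16 = 4*(w + 4);  w^3 + 5*w^2 + 6*w + 8 = (w^2 + w + 2)*(w + 4)
Cancel the common factors (w^2 + w + 2), (w + 4).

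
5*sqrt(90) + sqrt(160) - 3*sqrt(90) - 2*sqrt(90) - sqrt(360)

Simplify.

5*sqrt(90) = 15*sqrt(10); sqrt(160) = 4*sqrt(10); 3*sqrt(90) = 9*sqrt(10); 2*sqrt(90) = 6*sqrt(10); sqrt(360) = 6*sqrt(10)
Combine: (15 + 4 - 9 - 6 - 6)·sqrt(10) = -2*sqrt(10)

-2*sqrt(10)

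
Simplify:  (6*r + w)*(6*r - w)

36*r^2 - w^2

Difference of squares with P = 6*r, Q = w.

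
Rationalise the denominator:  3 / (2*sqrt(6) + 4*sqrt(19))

Multiply numerator and denominator by -4*sqrt(19) + 2*sqrt(6).
Denominator becomes -280; numerator becomes -12*sqrt(19) + 6*sqrt(6).

(-3*sqrt(6) + 6*sqrt(19))/140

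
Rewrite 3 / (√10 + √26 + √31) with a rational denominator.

Group as (√10 + √31) + √26; multiply by (√10 + √31) - √26, then rationalise the remaining surd.

(-12*√2015 + 15*√31 + 45*√26 + 141*√10)/1015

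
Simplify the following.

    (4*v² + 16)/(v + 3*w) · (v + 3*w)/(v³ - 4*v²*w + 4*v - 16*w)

4/(v - 4*w)

Factor: 4*v² + 16 = 4·(v² + 4);  v³ - 4*v²*w + 4*v - 16*w = (v - 4*w)·(v² + 4)
Cancel the common factors (v² + 4), (v + 3*w).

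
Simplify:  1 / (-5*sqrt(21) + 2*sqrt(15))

(-5*sqrt(21) - 2*sqrt(15))/465

Multiply numerator and denominator by 2*sqrt(15) + 5*sqrt(21).
Denominator becomes -465; numerator becomes 2*sqrt(15) + 5*sqrt(21).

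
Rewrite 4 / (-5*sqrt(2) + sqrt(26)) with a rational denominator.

(-5*sqrt(2) - sqrt(26))/6

Multiply numerator and denominator by sqrt(26) + 5*sqrt(2).
Denominator becomes -24; numerator becomes 4*sqrt(26) + 20*sqrt(2).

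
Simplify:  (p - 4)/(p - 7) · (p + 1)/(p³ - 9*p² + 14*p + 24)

1/(p² - 13*p + 42)

Factor: p³ - 9*p² + 14*p + 24 = (p - 4)·(p - 6)·(p + 1)
Cancel the common factors (p - 4), (p + 1).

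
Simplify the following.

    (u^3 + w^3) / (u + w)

u^2 - u*w + w^2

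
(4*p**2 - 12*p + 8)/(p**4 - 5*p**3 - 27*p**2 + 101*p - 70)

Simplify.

4/(p**2 - 2*p - 35)

Factor: 4*p**2 - 12*p + 8 = 4*(p - 2)*(p - 1);  p**4 - 5*p**3 - 27*p**2 + 101*p - 70 = (p - 1)*(p + 5)*(p - 2)*(p - 7)
Cancel the common factors (p - 2), (p - 1).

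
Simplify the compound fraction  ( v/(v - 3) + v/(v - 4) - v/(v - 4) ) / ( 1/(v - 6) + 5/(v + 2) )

Numerator: v/(v - 3) + v/(v - 4) - v/(v - 4) = v/(v - 3)
Denominator: 1/(v - 6) + 5/(v + 2) = (6*v - 28)/(v**2 - 4*v - 12)
Divide: (v/(v - 3)) · ((v**2 - 4*v - 12)/(6*v - 28)) = (v**3 - 4*v**2 - 12*v)/(6*v**2 - 46*v + 84)

(v**3 - 4*v**2 - 12*v)/(6*v**2 - 46*v + 84)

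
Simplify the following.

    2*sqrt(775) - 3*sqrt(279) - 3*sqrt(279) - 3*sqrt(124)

-14*sqrt(31)

2*sqrt(775) = 10*sqrt(31); 3*sqrt(279) = 9*sqrt(31); 3*sqrt(279) = 9*sqrt(31); 3*sqrt(124) = 6*sqrt(31)
Combine: (10 - 9 - 9 - 6)·sqrt(31) = -14*sqrt(31)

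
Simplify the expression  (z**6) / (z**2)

Quotient: z**4

z**4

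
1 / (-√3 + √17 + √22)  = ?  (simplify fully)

Group as (√17 + √22) - √3; multiply by (√17 + √22) + √3, then rationalise the remaining surd.

(-18*√3 - √22 + 4*√17 + √1122)/100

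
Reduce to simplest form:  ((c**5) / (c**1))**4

c**16

Inside the bracket: c**4
Raise to the power 4: c**16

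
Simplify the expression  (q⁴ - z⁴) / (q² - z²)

q² + z²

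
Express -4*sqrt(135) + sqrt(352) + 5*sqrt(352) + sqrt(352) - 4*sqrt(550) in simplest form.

-12*sqrt(15) + 8*sqrt(22)

4*sqrt(135) = 12*sqrt(15); sqrt(352) = 4*sqrt(22); 5*sqrt(352) = 20*sqrt(22); sqrt(352) = 4*sqrt(22); 4*sqrt(550) = 20*sqrt(22)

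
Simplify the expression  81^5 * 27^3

3^29

81^5 = 3^20; 27^3 = 3^9
Combine exponents: 3^29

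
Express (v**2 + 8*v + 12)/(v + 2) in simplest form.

Factor: v**2 + 8*v + 12 = (v + 2)*(v + 6)
Cancel the common factor (v + 2).

v + 6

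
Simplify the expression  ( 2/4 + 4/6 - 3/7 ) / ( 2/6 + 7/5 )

Numerator: 2/4 + 4/6 - 3/7 = 31/42
Denominator: 2/6 + 7/5 = 26/15
Divide: (31/42) · (15/26) = 155/364

155/364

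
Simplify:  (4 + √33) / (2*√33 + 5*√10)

Multiply numerator and denominator by -5*√10 + 2*√33.
Denominator becomes -118; numerator becomes -5*√330 - 20*√10 + 8*√33 + 66.

(-66 - 8*√33 + 20*√10 + 5*√330)/118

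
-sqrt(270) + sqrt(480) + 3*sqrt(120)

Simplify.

7*sqrt(30)

sqrt(270) = 3*sqrt(30); sqrt(480) = 4*sqrt(30); 3*sqrt(120) = 6*sqrt(30)
Combine: (-3 + 4 + 6)·sqrt(30) = 7*sqrt(30)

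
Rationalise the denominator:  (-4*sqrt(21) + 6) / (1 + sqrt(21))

(-9 + sqrt(21))/2

Multiply numerator and denominator by -sqrt(21) + 1.
Denominator becomes -20; numerator becomes -10*sqrt(21) + 90.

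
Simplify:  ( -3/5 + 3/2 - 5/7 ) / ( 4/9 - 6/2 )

Numerator: -3/5 + 3/2 - 5/7 = 13/70
Denominator: 4/9 - 6/2 = -23/9
Divide: (13/70) · (-9/23) = -117/1610

-117/1610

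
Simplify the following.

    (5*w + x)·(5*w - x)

25*w² - x²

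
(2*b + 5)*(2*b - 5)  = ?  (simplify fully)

4*b^2 - 25

Product of conjugates: (P+Q)(P-Q) = P^2 - Q^2.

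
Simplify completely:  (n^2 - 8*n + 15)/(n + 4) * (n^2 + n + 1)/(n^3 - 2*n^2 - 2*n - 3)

(n - 5)/(n + 4)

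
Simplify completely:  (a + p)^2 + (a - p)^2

Binomially expand both and collect terms in a, p.

2*a^2 + 2*p^2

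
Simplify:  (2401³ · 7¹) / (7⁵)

7^8

2401³ = 7^12; 7¹ = 7^1; 7⁵ = 7^5
Combine exponents: 7^8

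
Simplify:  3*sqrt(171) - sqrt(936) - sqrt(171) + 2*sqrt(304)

3*sqrt(171) = 9*sqrt(19); sqrt(936) = 6*sqrt(26); sqrt(171) = 3*sqrt(19); 2*sqrt(304) = 8*sqrt(19)

-6*sqrt(26) + 14*sqrt(19)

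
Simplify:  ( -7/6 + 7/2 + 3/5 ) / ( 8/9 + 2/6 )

12/5

Numerator: -7/6 + 7/2 + 3/5 = 44/15
Denominator: 8/9 + 2/6 = 11/9
Divide: (44/15) · (9/11) = 12/5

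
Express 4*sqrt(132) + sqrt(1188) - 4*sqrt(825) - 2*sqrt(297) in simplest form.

4*sqrt(132) = 8*sqrt(33); sqrt(1188) = 6*sqrt(33); 4*sqrt(825) = 20*sqrt(33); 2*sqrt(297) = 6*sqrt(33)
Combine: (8 + 6 - 20 - 6)·sqrt(33) = -12*sqrt(33)

-12*sqrt(33)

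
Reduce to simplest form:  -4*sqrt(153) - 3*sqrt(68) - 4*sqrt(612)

4*sqrt(153) = 12*sqrt(17); 3*sqrt(68) = 6*sqrt(17); 4*sqrt(612) = 24*sqrt(17)
Combine: (-12 - 6 - 24)·sqrt(17) = -42*sqrt(17)

-42*sqrt(17)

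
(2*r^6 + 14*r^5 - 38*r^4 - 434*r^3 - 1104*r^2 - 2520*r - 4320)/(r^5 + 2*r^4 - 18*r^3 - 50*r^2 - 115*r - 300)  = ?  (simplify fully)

(2*r^2 - 72)/(r - 5)

Factor: 2*r^6 + 14*r^5 - 38*r^4 - 434*r^3 - 1104*r^2 - 2520*r - 4320 = 2*(r + 4)*(r^2 + 5)*(r + 3)*(r - 6)*(r + 6);  r^5 + 2*r^4 - 18*r^3 - 50*r^2 - 115*r - 300 = (r + 4)*(r^2 + 5)*(r + 3)*(r - 5)
Cancel the common factors (r^2 + 5), (r + 4), (r + 3).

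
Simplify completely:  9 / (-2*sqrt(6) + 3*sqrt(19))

(6*sqrt(6) + 9*sqrt(19))/49

Multiply numerator and denominator by 2*sqrt(6) + 3*sqrt(19).
Denominator becomes 147; numerator becomes 18*sqrt(6) + 27*sqrt(19).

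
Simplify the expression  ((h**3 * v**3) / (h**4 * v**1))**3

Inside the bracket: (h**-1) * v**2
Raise to the power 3: (h**-3) * v**6

v**6/h**3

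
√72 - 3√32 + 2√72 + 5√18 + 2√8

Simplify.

25*√2

√72 = 6*√2; 3√32 = 12*√2; 2√72 = 12*√2; 5√18 = 15*√2; 2√8 = 4*√2
Combine: (6 - 12 + 12 + 15 + 4)·√2 = 25*√2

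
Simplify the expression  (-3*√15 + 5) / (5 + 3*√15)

Multiply numerator and denominator by -3*√15 + 5.
Denominator becomes -110; numerator becomes -30*√15 + 160.

-(-3*√15 + 5)²/110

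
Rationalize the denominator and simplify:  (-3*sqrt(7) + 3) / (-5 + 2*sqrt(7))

-9 - 3*sqrt(7)

Multiply numerator and denominator by -2*sqrt(7) - 5.
Denominator becomes -3; numerator becomes 9*sqrt(7) + 27.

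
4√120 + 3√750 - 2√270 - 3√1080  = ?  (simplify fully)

-√30

4√120 = 8*√30; 3√750 = 15*√30; 2√270 = 6*√30; 3√1080 = 18*√30
Combine: (8 + 15 - 6 - 18)·√30 = -√30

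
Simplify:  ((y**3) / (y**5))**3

y**(-6)

Inside the bracket: (y**-2)
Raise to the power 3: (y**-6)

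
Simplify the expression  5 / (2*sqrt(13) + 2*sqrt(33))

Multiply numerator and denominator by -2*sqrt(33) + 2*sqrt(13).
Denominator becomes -80; numerator becomes -10*sqrt(33) + 10*sqrt(13).

(-sqrt(13) + sqrt(33))/8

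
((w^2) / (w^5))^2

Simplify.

w^(-6)

Inside the bracket: (w^-3)
Raise to the power 2: (w^-6)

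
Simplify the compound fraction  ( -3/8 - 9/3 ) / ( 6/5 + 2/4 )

Numerator: -3/8 - 9/3 = -27/8
Denominator: 6/5 + 2/4 = 17/10
Divide: (-27/8) · (10/17) = -135/68

-135/68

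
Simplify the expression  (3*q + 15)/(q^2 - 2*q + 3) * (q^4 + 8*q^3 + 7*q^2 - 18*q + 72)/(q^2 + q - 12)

Factor: 3*q + 15 = 3*(q + 5);  q^4 + 8*q^3 + 7*q^2 - 18*q + 72 = (q^2 - 2*q + 3)*(q + 6)*(q + 4);  q^2 + q - 12 = (q + 4)*(q - 3)
Cancel the common factors (q^2 - 2*q + 3), (q + 4).

(3*q^2 + 33*q + 90)/(q - 3)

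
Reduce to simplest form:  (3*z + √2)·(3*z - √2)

Difference of squares with P = 3*z, Q = √2.

9*z² - 2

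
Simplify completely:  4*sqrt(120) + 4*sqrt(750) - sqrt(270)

4*sqrt(120) = 8*sqrt(30); 4*sqrt(750) = 20*sqrt(30); sqrt(270) = 3*sqrt(30)
Combine: (8 + 20 - 3)·sqrt(30) = 25*sqrt(30)

25*sqrt(30)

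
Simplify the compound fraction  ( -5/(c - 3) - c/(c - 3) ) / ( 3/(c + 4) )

Numerator: -5/(c - 3) - c/(c - 3) = (-c - 5)/(c - 3)
Denominator: 3/(c + 4) = 3/(c + 4)
Divide: ((-c - 5)/(c - 3)) · (c/3 + 4/3) = (-c^2 - 9*c - 20)/(3*c - 9)

(-c^2 - 9*c - 20)/(3*c - 9)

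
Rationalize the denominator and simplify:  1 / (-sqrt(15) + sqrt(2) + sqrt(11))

(sqrt(15) + 3*sqrt(11) + 12*sqrt(2) + sqrt(330))/42

Group as (sqrt(2) + sqrt(11)) - sqrt(15); multiply by (sqrt(2) + sqrt(11)) + sqrt(15), then rationalise the remaining surd.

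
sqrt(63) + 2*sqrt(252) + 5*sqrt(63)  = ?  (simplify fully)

sqrt(63) = 3*sqrt(7); 2*sqrt(252) = 12*sqrt(7); 5*sqrt(63) = 15*sqrt(7)
Combine: (3 + 12 + 15)·sqrt(7) = 30*sqrt(7)

30*sqrt(7)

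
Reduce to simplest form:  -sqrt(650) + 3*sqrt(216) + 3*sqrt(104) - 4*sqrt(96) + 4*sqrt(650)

2*sqrt(6) + 21*sqrt(26)

sqrt(650) = 5*sqrt(26); 3*sqrt(216) = 18*sqrt(6); 3*sqrt(104) = 6*sqrt(26); 4*sqrt(96) = 16*sqrt(6); 4*sqrt(650) = 20*sqrt(26)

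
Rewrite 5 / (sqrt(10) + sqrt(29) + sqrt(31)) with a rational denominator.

Group as (sqrt(29) + sqrt(31)) + sqrt(10); multiply by (sqrt(29) + sqrt(31)) - sqrt(10), then rationalise the remaining surd.

(-5*sqrt(8990) + 20*sqrt(31) + 30*sqrt(29) + 125*sqrt(10))/548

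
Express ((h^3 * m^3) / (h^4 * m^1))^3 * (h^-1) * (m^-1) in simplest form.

m^5/h^4

Inside the bracket: (h^-1) * m^2
Raise to the power 3: (h^-3) * m^6
Multiply by (h^-1) * (m^-1): add exponents.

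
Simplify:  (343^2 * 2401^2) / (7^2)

7^12

343^2 = 7^6; 2401^2 = 7^8; 7^2 = 7^2
Combine exponents: 7^12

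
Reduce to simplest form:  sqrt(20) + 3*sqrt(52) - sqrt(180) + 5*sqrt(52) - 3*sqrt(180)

-22*sqrt(5) + 16*sqrt(13)

sqrt(20) = 2*sqrt(5); 3*sqrt(52) = 6*sqrt(13); sqrt(180) = 6*sqrt(5); 5*sqrt(52) = 10*sqrt(13); 3*sqrt(180) = 18*sqrt(5)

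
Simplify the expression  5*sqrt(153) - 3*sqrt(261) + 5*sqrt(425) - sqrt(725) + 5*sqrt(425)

-14*sqrt(29) + 65*sqrt(17)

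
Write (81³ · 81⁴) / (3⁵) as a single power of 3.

3^23

81³ = 3^12; 81⁴ = 3^16; 3⁵ = 3^5
Combine exponents: 3^23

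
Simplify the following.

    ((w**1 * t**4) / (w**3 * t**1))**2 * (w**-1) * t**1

t**7/w**5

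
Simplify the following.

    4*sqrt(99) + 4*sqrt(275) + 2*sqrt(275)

4*sqrt(99) = 12*sqrt(11); 4*sqrt(275) = 20*sqrt(11); 2*sqrt(275) = 10*sqrt(11)
Combine: (12 + 20 + 10)·sqrt(11) = 42*sqrt(11)

42*sqrt(11)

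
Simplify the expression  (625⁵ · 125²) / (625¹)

625⁵ = 5^20; 125² = 5^6; 625¹ = 5^4
Combine exponents: 5^22

5^22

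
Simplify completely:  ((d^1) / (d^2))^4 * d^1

d^(-3)

Inside the bracket: (d^-1)
Raise to the power 4: (d^-4)
Multiply by d^1: add exponents.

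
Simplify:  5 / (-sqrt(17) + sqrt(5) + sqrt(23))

(-55*sqrt(17) - 5*sqrt(23) + 175*sqrt(5) + 10*sqrt(1955))/339

Group as (sqrt(5) + sqrt(23)) - sqrt(17); multiply by (sqrt(5) + sqrt(23)) + sqrt(17), then rationalise the remaining surd.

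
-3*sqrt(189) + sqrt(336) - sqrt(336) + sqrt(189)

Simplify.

-6*sqrt(21)

3*sqrt(189) = 9*sqrt(21); sqrt(336) = 4*sqrt(21); sqrt(336) = 4*sqrt(21); sqrt(189) = 3*sqrt(21)
Combine: (-9 + 4 - 4 + 3)·sqrt(21) = -6*sqrt(21)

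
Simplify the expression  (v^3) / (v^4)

1/v

Quotient: (v^-1)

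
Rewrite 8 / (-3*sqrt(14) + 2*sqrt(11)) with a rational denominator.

(-12*sqrt(14) - 8*sqrt(11))/41

Multiply numerator and denominator by 2*sqrt(11) + 3*sqrt(14).
Denominator becomes -82; numerator becomes 16*sqrt(11) + 24*sqrt(14).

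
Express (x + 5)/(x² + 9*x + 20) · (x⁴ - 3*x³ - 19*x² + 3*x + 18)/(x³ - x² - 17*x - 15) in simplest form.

(x² - 7*x + 6)/(x² - x - 20)

Factor: x² + 9*x + 20 = (x + 4)·(x + 5);  x⁴ - 3*x³ - 19*x² + 3*x + 18 = (x + 3)·(x - 6)·(x - 1)·(x + 1);  x³ - x² - 17*x - 15 = (x + 3)·(x + 1)·(x - 5)
Cancel the common factors (x + 3), (x + 5), (x + 1).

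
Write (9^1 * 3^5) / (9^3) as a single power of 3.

9^1 = 3^2; 3^5 = 3^5; 9^3 = 3^6
Combine exponents: 3^1

3^1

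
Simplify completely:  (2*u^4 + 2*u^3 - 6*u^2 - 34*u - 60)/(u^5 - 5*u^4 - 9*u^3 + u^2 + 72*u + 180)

2/(u - 6)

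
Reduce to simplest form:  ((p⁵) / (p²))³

p⁹

Inside the bracket: p³
Raise to the power 3: p⁹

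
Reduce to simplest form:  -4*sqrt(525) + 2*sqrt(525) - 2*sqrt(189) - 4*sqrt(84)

-24*sqrt(21)

4*sqrt(525) = 20*sqrt(21); 2*sqrt(525) = 10*sqrt(21); 2*sqrt(189) = 6*sqrt(21); 4*sqrt(84) = 8*sqrt(21)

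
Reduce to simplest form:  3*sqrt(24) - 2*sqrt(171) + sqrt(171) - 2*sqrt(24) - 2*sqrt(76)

-7*sqrt(19) + 2*sqrt(6)

3*sqrt(24) = 6*sqrt(6); 2*sqrt(171) = 6*sqrt(19); sqrt(171) = 3*sqrt(19); 2*sqrt(24) = 4*sqrt(6); 2*sqrt(76) = 4*sqrt(19)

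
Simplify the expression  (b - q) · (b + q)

b² - q²

Telescope via difference of squares: (b+q)(b-q) = b² - q².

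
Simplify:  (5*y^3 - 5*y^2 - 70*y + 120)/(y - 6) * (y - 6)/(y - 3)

5*y^2 + 10*y - 40

Factor: 5*y^3 - 5*y^2 - 70*y + 120 = 5*(y + 4)*(y - 3)*(y - 2)
Cancel the common factors (y - 6), (y - 3).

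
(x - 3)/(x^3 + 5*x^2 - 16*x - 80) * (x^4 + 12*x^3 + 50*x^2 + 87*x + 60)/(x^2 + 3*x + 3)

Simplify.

(x - 3)/(x - 4)

Factor: x^3 + 5*x^2 - 16*x - 80 = (x - 4)*(x + 4)*(x + 5);  x^4 + 12*x^3 + 50*x^2 + 87*x + 60 = (x + 4)*(x + 5)*(x^2 + 3*x + 3)
Cancel the common factors (x^2 + 3*x + 3), (x + 4), (x + 5).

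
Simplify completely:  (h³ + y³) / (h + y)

h^3 + y^3 = (h + y)(h² - h*y + y²).

h² - h*y + y²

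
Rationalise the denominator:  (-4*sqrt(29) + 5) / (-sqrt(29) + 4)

(11*sqrt(29) + 96)/13

Multiply numerator and denominator by 4 + sqrt(29).
Denominator becomes -13; numerator becomes -96 - 11*sqrt(29).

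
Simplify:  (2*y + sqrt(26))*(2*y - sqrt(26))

Product of conjugates: (P+Q)(P-Q) = P^2 - Q^2.

4*y^2 - 26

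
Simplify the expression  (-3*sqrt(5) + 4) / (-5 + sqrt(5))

(-5 + 11*sqrt(5))/20

Multiply numerator and denominator by -5 - sqrt(5).
Denominator becomes 20; numerator becomes -5 + 11*sqrt(5).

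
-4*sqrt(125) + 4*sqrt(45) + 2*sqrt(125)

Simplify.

2*sqrt(5)

4*sqrt(125) = 20*sqrt(5); 4*sqrt(45) = 12*sqrt(5); 2*sqrt(125) = 10*sqrt(5)
Combine: (-20 + 12 + 10)·sqrt(5) = 2*sqrt(5)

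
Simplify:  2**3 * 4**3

2**3 = 2**3; 4**3 = 2**6
Combine exponents: 2**9

2**9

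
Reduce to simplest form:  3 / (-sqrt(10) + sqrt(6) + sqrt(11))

(-21*sqrt(10) + 15*sqrt(11) + 45*sqrt(6) + 12*sqrt(165))/215

Group as (sqrt(6) + sqrt(11)) - sqrt(10); multiply by (sqrt(6) + sqrt(11)) + sqrt(10), then rationalise the remaining surd.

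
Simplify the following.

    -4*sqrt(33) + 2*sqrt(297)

2*sqrt(33)

4*sqrt(33) = 4*sqrt(33); 2*sqrt(297) = 6*sqrt(33)
Combine: (-4 + 6)·sqrt(33) = 2*sqrt(33)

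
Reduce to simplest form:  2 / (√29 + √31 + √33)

(-4*√29667 + 54*√33 + 62*√31 + 70*√29)/2867

Group as (√31 + √33) + √29; multiply by (√31 + √33) - √29, then rationalise the remaining surd.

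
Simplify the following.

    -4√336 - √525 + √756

4√336 = 16*√21; √525 = 5*√21; √756 = 6*√21
Combine: (-16 - 5 + 6)·√21 = -15*√21

-15*√21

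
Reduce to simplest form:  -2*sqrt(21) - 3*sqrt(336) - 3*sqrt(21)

-17*sqrt(21)

2*sqrt(21) = 2*sqrt(21); 3*sqrt(336) = 12*sqrt(21); 3*sqrt(21) = 3*sqrt(21)
Combine: (-2 - 12 - 3)·sqrt(21) = -17*sqrt(21)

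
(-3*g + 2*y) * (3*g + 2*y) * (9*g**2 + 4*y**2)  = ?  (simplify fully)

Telescope via difference of squares: ((2*y)+(3*g))((2*y)-(3*g)) = -9*g**2 + 4*y**2, then repeat with the next factor.

-81*g**4 + 16*y**4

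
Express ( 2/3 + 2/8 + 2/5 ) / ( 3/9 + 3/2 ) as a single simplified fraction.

Numerator: 2/3 + 2/8 + 2/5 = 79/60
Denominator: 3/9 + 3/2 = 11/6
Divide: (79/60) · (6/11) = 79/110

79/110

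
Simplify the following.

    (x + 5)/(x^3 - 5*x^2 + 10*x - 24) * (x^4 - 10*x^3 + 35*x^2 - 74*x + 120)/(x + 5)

Factor: x^3 - 5*x^2 + 10*x - 24 = (x - 4)*(x^2 - x + 6);  x^4 - 10*x^3 + 35*x^2 - 74*x + 120 = (x - 4)*(x - 5)*(x^2 - x + 6)
Cancel the common factors (x^2 - x + 6), (x - 4), (x + 5).

x - 5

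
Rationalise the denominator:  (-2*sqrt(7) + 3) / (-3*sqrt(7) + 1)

(-7*sqrt(7) + 39)/62

Multiply numerator and denominator by 1 + 3*sqrt(7).
Denominator becomes -62; numerator becomes -39 + 7*sqrt(7).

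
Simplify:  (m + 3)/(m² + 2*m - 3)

1/(m - 1)

Factor: m² + 2*m - 3 = (m + 3)·(m - 1)
Cancel the common factor (m + 3).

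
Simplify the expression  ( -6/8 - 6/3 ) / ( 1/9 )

-99/4

Numerator: -6/8 - 6/3 = -11/4
Denominator: 1/9 = 1/9
Divide: (-11/4) · (9) = -99/4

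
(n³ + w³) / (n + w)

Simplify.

Apply the sum-of-cubes factorisation and cancel (n + w).

n² - n*w + w²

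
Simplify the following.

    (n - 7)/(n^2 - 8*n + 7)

Factor: n^2 - 8*n + 7 = (n - 1)*(n - 7)
Cancel the common factor (n - 7).

1/(n - 1)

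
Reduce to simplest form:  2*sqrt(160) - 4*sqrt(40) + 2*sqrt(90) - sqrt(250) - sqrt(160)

-3*sqrt(10)

2*sqrt(160) = 8*sqrt(10); 4*sqrt(40) = 8*sqrt(10); 2*sqrt(90) = 6*sqrt(10); sqrt(250) = 5*sqrt(10); sqrt(160) = 4*sqrt(10)
Combine: (8 - 8 + 6 - 5 - 4)·sqrt(10) = -3*sqrt(10)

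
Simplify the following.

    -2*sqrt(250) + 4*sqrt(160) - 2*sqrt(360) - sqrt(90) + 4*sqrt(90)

3*sqrt(10)

2*sqrt(250) = 10*sqrt(10); 4*sqrt(160) = 16*sqrt(10); 2*sqrt(360) = 12*sqrt(10); sqrt(90) = 3*sqrt(10); 4*sqrt(90) = 12*sqrt(10)
Combine: (-10 + 16 - 12 - 3 + 12)·sqrt(10) = 3*sqrt(10)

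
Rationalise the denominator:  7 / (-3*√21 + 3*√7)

Multiply numerator and denominator by 3*√7 + 3*√21.
Denominator becomes -126; numerator becomes 21*√7 + 21*√21.

(-√21 - √7)/6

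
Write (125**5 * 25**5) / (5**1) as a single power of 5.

5**24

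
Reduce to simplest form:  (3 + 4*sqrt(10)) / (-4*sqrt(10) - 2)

Multiply numerator and denominator by -2 + 4*sqrt(10).
Denominator becomes -156; numerator becomes 4*sqrt(10) + 154.

(-77 - 2*sqrt(10))/78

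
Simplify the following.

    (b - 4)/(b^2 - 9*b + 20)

1/(b - 5)

Factor: b^2 - 9*b + 20 = (b - 5)*(b - 4)
Cancel the common factor (b - 4).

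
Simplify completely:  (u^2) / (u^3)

Quotient: (u^-1)

1/u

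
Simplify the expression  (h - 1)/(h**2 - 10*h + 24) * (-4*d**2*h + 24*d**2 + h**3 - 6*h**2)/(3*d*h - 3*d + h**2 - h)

(-4*d**2 + h**2)/(3*d*h - 12*d + h**2 - 4*h)

Factor: h**2 - 10*h + 24 = (h - 4)*(h - 6);  -4*d**2*h + 24*d**2 + h**3 - 6*h**2 = (-2*d + h)*(2*d + h)*(h - 6);  3*d*h - 3*d + h**2 - h = (h - 1)*(3*d + h)
Cancel the common factors (h - 6), (h - 1).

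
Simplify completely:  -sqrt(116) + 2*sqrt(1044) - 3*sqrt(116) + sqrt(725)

sqrt(116) = 2*sqrt(29); 2*sqrt(1044) = 12*sqrt(29); 3*sqrt(116) = 6*sqrt(29); sqrt(725) = 5*sqrt(29)
Combine: (-2 + 12 - 6 + 5)·sqrt(29) = 9*sqrt(29)

9*sqrt(29)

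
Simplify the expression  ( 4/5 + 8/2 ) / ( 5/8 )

Numerator: 4/5 + 8/2 = 24/5
Denominator: 5/8 = 5/8
Divide: (24/5) · (8/5) = 192/25

192/25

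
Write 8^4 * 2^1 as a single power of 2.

2^13

8^4 = 2^12; 2^1 = 2^1
Combine exponents: 2^13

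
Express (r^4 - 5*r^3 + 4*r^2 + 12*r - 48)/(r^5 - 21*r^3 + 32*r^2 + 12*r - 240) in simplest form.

Factor: r^4 - 5*r^3 + 4*r^2 + 12*r - 48 = (r - 4)*(r + 2)*(r^2 - 3*r + 6);  r^5 - 21*r^3 + 32*r^2 + 12*r - 240 = (r - 4)*(r^2 - 3*r + 6)*(r + 5)*(r + 2)
Cancel the common factors (r^2 - 3*r + 6), (r - 4), (r + 2).

1/(r + 5)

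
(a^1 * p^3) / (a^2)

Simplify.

Quotient: (a^-1) * p^3

p^3/a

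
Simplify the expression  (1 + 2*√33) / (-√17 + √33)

(√17 + √33 + 2*√561 + 66)/16

Multiply numerator and denominator by √17 + √33.
Denominator becomes 16; numerator becomes √17 + √33 + 2*√561 + 66.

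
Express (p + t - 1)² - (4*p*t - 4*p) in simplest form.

Expand the square and combine the (4*p*t - 4*p) term.

(p - t + 1)²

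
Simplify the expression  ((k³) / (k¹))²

k⁴

Inside the bracket: k²
Raise to the power 2: k⁴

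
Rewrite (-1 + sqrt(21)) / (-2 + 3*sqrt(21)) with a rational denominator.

(-sqrt(21) + 61)/185

Multiply numerator and denominator by -3*sqrt(21) - 2.
Denominator becomes -185; numerator becomes -61 + sqrt(21).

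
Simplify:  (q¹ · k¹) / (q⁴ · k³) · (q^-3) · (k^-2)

Quotient: (q^-3) · (k^-2)
Multiply by (q^-3) · (k^-2): add exponents.

1/(k⁴*q⁶)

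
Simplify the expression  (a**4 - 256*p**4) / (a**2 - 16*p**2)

a**2 + 16*p**2

a**4 - 256*p**4 factors as -(-a + 4*p)*(a + 4*p)*(a**2 + 16*p**2).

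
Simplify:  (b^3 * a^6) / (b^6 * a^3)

Quotient: (b^-3) * a^3

a^3/b^3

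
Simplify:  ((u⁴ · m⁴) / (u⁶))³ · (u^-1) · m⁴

Inside the bracket: (u^-2) · m⁴
Raise to the power 3: (u^-6) · m^12
Multiply by (u^-1) · m⁴: add exponents.

m^16/u⁷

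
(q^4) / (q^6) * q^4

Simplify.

q^2

Quotient: (q^-2)
Multiply by q^4: add exponents.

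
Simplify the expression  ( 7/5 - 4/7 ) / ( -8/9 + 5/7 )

-261/55

Numerator: 7/5 - 4/7 = 29/35
Denominator: -8/9 + 5/7 = -11/63
Divide: (29/35) · (-63/11) = -261/55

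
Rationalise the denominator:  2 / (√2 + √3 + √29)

(-14*√3 - 15*√2 + √174 + 12*√29)/138

Group as (√2 + √3) + √29; multiply by (√2 + √3) - √29, then rationalise the remaining surd.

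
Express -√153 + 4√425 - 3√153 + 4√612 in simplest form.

√153 = 3*√17; 4√425 = 20*√17; 3√153 = 9*√17; 4√612 = 24*√17
Combine: (-3 + 20 - 9 + 24)·√17 = 32*√17

32*√17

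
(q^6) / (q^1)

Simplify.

q^5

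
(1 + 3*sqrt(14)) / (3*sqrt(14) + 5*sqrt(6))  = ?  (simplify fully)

(-126 - 3*sqrt(14) + 5*sqrt(6) + 30*sqrt(21))/24

Multiply numerator and denominator by -5*sqrt(6) + 3*sqrt(14).
Denominator becomes -24; numerator becomes -30*sqrt(21) - 5*sqrt(6) + 3*sqrt(14) + 126.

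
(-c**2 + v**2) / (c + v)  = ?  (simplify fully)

-c + v

-c**2 + v**2 factors as (-c + v)*(c + v).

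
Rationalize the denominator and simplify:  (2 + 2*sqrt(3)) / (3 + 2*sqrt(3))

(-2*sqrt(3) + 6)/3

Multiply numerator and denominator by -2*sqrt(3) + 3.
Denominator becomes -3; numerator becomes -6 + 2*sqrt(3).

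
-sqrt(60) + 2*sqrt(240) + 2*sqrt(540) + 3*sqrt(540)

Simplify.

sqrt(60) = 2*sqrt(15); 2*sqrt(240) = 8*sqrt(15); 2*sqrt(540) = 12*sqrt(15); 3*sqrt(540) = 18*sqrt(15)
Combine: (-2 + 8 + 12 + 18)·sqrt(15) = 36*sqrt(15)

36*sqrt(15)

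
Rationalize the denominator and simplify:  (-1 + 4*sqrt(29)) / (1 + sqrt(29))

Multiply numerator and denominator by -sqrt(29) + 1.
Denominator becomes -28; numerator becomes -117 + 5*sqrt(29).

(-5*sqrt(29) + 117)/28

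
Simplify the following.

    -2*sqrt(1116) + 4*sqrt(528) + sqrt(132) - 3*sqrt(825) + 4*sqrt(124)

2*sqrt(1116) = 12*sqrt(31); 4*sqrt(528) = 16*sqrt(33); sqrt(132) = 2*sqrt(33); 3*sqrt(825) = 15*sqrt(33); 4*sqrt(124) = 8*sqrt(31)

-4*sqrt(31) + 3*sqrt(33)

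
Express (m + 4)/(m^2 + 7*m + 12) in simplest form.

Factor: m^2 + 7*m + 12 = (m + 3)*(m + 4)
Cancel the common factor (m + 4).

1/(m + 3)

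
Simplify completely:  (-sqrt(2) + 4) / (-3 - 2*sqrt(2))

-16 + 11*sqrt(2)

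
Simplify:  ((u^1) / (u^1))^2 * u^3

Inside the bracket: 1
Raise to the power 2: 1
Multiply by u^3: add exponents.

u^3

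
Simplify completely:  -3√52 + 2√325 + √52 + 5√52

3√52 = 6*√13; 2√325 = 10*√13; √52 = 2*√13; 5√52 = 10*√13
Combine: (-6 + 10 + 2 + 10)·√13 = 16*√13

16*√13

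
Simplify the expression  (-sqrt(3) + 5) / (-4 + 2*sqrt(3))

(-7 - 3*sqrt(3))/2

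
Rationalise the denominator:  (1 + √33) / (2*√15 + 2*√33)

(-3*√55 - √15 + √33 + 33)/36

Multiply numerator and denominator by -2*√15 + 2*√33.
Denominator becomes 72; numerator becomes -6*√55 - 2*√15 + 2*√33 + 66.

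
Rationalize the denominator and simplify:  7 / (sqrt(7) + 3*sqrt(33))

Multiply numerator and denominator by -sqrt(7) + 3*sqrt(33).
Denominator becomes 290; numerator becomes -7*sqrt(7) + 21*sqrt(33).

(-7*sqrt(7) + 21*sqrt(33))/290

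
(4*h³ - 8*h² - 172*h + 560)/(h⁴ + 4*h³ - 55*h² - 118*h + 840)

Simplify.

Factor: 4*h³ - 8*h² - 172*h + 560 = 4·(h + 7)·(h - 5)·(h - 4);  h⁴ + 4*h³ - 55*h² - 118*h + 840 = (h - 5)·(h + 7)·(h - 4)·(h + 6)
Cancel the common factors (h - 5), (h - 4), (h + 7).

4/(h + 6)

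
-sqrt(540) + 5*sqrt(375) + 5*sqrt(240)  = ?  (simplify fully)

39*sqrt(15)

sqrt(540) = 6*sqrt(15); 5*sqrt(375) = 25*sqrt(15); 5*sqrt(240) = 20*sqrt(15)
Combine: (-6 + 25 + 20)·sqrt(15) = 39*sqrt(15)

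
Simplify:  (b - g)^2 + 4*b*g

Expand the square and combine the 4*b*g term.

(b + g)^2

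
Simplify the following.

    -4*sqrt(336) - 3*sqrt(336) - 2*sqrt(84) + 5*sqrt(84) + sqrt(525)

4*sqrt(336) = 16*sqrt(21); 3*sqrt(336) = 12*sqrt(21); 2*sqrt(84) = 4*sqrt(21); 5*sqrt(84) = 10*sqrt(21); sqrt(525) = 5*sqrt(21)
Combine: (-16 - 12 - 4 + 10 + 5)·sqrt(21) = -17*sqrt(21)

-17*sqrt(21)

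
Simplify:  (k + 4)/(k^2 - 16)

1/(k - 4)

Factor: k^2 - 16 = (k - 4)*(k + 4)
Cancel the common factor (k + 4).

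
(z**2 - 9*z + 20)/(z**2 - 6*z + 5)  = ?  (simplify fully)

Factor: z**2 - 9*z + 20 = (z - 5)*(z - 4);  z**2 - 6*z + 5 = (z - 1)*(z - 5)
Cancel the common factor (z - 5).

(z - 4)/(z - 1)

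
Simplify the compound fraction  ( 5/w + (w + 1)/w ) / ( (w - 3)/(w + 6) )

Numerator: 5/w + (w + 1)/w = (w + 6)/w
Denominator: (w - 3)/(w + 6) = (w - 3)/(w + 6)
Divide: ((w + 6)/w) · ((w + 6)/(w - 3)) = (w^2 + 12*w + 36)/(w^2 - 3*w)

(w^2 + 12*w + 36)/(w^2 - 3*w)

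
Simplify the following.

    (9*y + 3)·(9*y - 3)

Difference of squares with P = 9*y, Q = 3.

81*y² - 9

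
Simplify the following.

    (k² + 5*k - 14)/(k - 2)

Factor: k² + 5*k - 14 = (k + 7)·(k - 2)
Cancel the common factor (k - 2).

k + 7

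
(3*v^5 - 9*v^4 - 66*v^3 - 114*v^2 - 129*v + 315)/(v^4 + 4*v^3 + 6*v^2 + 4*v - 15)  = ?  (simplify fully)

3*v - 21

Factor: 3*v^5 - 9*v^4 - 66*v^3 - 114*v^2 - 129*v + 315 = 3*(v - 1)*(v + 3)*(v - 7)*(v^2 + 2*v + 5);  v^4 + 4*v^3 + 6*v^2 + 4*v - 15 = (v - 1)*(v^2 + 2*v + 5)*(v + 3)
Cancel the common factors (v^2 + 2*v + 5), (v - 1), (v + 3).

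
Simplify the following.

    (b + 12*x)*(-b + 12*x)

(12*x)^2 - (b)^2 = -b^2 + 144*x^2.

-b^2 + 144*x^2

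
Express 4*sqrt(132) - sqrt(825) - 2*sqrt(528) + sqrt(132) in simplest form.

-3*sqrt(33)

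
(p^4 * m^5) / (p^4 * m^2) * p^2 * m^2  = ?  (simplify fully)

m^5*p^2

Quotient: m^3
Multiply by p^2 * m^2: add exponents.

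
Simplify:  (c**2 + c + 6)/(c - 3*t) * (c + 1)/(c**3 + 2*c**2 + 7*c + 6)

-1/(-c + 3*t)

Factor: c**3 + 2*c**2 + 7*c + 6 = (c**2 + c + 6)*(c + 1)
Cancel the common factors (c**2 + c + 6), (c + 1).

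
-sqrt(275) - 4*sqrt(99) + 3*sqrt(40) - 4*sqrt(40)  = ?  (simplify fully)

sqrt(275) = 5*sqrt(11); 4*sqrt(99) = 12*sqrt(11); 3*sqrt(40) = 6*sqrt(10); 4*sqrt(40) = 8*sqrt(10)

-17*sqrt(11) - 2*sqrt(10)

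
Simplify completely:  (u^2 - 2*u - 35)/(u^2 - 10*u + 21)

(u + 5)/(u - 3)

Factor: u^2 - 2*u - 35 = (u + 5)*(u - 7);  u^2 - 10*u + 21 = (u - 7)*(u - 3)
Cancel the common factor (u - 7).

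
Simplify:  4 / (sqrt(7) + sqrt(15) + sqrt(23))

(-8*sqrt(2415) - 4*sqrt(23) + 60*sqrt(15) + 124*sqrt(7))/419

Group as (sqrt(7) + sqrt(23)) + sqrt(15); multiply by (sqrt(7) + sqrt(23)) - sqrt(15), then rationalise the remaining surd.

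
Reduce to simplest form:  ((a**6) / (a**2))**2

a**8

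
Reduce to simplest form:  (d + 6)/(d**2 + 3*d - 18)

Factor: d**2 + 3*d - 18 = (d - 3)*(d + 6)
Cancel the common factor (d + 6).

1/(d - 3)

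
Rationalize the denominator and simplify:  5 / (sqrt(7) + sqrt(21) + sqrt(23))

Group as (sqrt(7) + sqrt(21)) + sqrt(23); multiply by (sqrt(7) + sqrt(21)) - sqrt(23), then rationalise the remaining surd.

(-70*sqrt(69) + 25*sqrt(23) + 45*sqrt(21) + 185*sqrt(7))/563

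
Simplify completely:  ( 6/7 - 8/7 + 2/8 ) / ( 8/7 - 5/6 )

Numerator: 6/7 - 8/7 + 2/8 = -1/28
Denominator: 8/7 - 5/6 = 13/42
Divide: (-1/28) · (42/13) = -3/26

-3/26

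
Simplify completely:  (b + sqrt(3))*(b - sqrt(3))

b^2 - 3

Product of conjugates: (P+Q)(P-Q) = P^2 - Q^2.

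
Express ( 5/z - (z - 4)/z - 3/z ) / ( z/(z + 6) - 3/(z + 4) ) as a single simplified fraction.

Numerator: 5/z - (z - 4)/z - 3/z = (-z + 6)/z
Denominator: z/(z + 6) - 3/(z + 4) = (z² + z - 18)/(z² + 10*z + 24)
Divide: ((-z + 6)/z) · ((z² + 10*z + 24)/(z² + z - 18)) = (-z³ - 4*z² + 36*z + 144)/(z³ + z² - 18*z)

(-z³ - 4*z² + 36*z + 144)/(z³ + z² - 18*z)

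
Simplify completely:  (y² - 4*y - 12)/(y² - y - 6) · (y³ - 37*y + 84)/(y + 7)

Factor: y² - 4*y - 12 = (y - 6)·(y + 2);  y² - y - 6 = (y - 3)·(y + 2);  y³ - 37*y + 84 = (y - 4)·(y - 3)·(y + 7)
Cancel the common factors (y + 2), (y + 7), (y - 3).

y² - 10*y + 24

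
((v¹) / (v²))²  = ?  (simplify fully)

Inside the bracket: (v^-1)
Raise to the power 2: (v^-2)

v^(-2)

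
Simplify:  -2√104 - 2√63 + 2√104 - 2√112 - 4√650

2√104 = 4*√26; 2√63 = 6*√7; 2√104 = 4*√26; 2√112 = 8*√7; 4√650 = 20*√26

-20*√26 - 14*√7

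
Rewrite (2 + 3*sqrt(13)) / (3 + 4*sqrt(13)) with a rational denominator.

Multiply numerator and denominator by -4*sqrt(13) + 3.
Denominator becomes -199; numerator becomes -150 + sqrt(13).

(-sqrt(13) + 150)/199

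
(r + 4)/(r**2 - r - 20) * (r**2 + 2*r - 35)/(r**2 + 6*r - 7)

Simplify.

1/(r - 1)

Factor: r**2 - r - 20 = (r + 4)*(r - 5);  r**2 + 2*r - 35 = (r - 5)*(r + 7);  r**2 + 6*r - 7 = (r - 1)*(r + 7)
Cancel the common factors (r + 7), (r + 4), (r - 5).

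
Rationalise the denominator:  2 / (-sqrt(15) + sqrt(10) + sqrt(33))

Group as (sqrt(10) + sqrt(33)) - sqrt(15); multiply by (sqrt(10) + sqrt(33)) + sqrt(15), then rationalise the remaining surd.

(-14*sqrt(15) - 4*sqrt(33) + 19*sqrt(10) + 15*sqrt(22))/134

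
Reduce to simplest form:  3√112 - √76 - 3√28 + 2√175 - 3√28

3√112 = 12*√7; √76 = 2*√19; 3√28 = 6*√7; 2√175 = 10*√7; 3√28 = 6*√7

-2*√19 + 10*√7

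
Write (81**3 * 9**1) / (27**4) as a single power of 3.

3**2

81**3 = 3**12; 9**1 = 3**2; 27**4 = 3**12
Combine exponents: 3**2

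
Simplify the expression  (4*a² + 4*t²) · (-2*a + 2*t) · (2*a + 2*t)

Pair the conjugate factors: ((2*t)+(2*a))((2*t)-(2*a)) = -4*a² + 4*t², then repeat with the next factor.

-16*a⁴ + 16*t⁴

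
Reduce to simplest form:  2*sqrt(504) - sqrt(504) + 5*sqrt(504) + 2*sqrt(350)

2*sqrt(504) = 12*sqrt(14); sqrt(504) = 6*sqrt(14); 5*sqrt(504) = 30*sqrt(14); 2*sqrt(350) = 10*sqrt(14)
Combine: (12 - 6 + 30 + 10)·sqrt(14) = 46*sqrt(14)

46*sqrt(14)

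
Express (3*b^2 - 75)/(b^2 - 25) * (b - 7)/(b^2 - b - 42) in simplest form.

Factor: 3*b^2 - 75 = 3*(b + 5)*(b - 5);  b^2 - 25 = (b + 5)*(b - 5);  b^2 - b - 42 = (b - 7)*(b + 6)
Cancel the common factors (b - 5), (b - 7), (b + 5).

3/(b + 6)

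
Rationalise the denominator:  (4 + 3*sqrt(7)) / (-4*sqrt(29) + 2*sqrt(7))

(-6*sqrt(203) - 8*sqrt(29) - 21 - 4*sqrt(7))/218

Multiply numerator and denominator by 2*sqrt(7) + 4*sqrt(29).
Denominator becomes -436; numerator becomes 8*sqrt(7) + 42 + 16*sqrt(29) + 12*sqrt(203).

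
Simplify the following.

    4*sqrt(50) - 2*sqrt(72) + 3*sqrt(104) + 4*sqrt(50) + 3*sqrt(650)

28*sqrt(2) + 21*sqrt(26)

4*sqrt(50) = 20*sqrt(2); 2*sqrt(72) = 12*sqrt(2); 3*sqrt(104) = 6*sqrt(26); 4*sqrt(50) = 20*sqrt(2); 3*sqrt(650) = 15*sqrt(26)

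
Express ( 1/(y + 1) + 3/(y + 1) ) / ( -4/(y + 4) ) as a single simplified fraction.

Numerator: 1/(y + 1) + 3/(y + 1) = 4/(y + 1)
Denominator: -4/(y + 4) = -4/(y + 4)
Divide: (4/(y + 1)) · (-y/4 - 1) = (-y - 4)/(y + 1)

(-y - 4)/(y + 1)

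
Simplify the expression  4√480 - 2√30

4√480 = 16*√30; 2√30 = 2*√30
Combine: (16 - 2)·√30 = 14*√30

14*√30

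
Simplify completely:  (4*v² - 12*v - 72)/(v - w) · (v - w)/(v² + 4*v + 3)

(4*v - 24)/(v + 1)

Factor: 4*v² - 12*v - 72 = 4·(v + 3)·(v - 6);  v² + 4*v + 3 = (v + 3)·(v + 1)
Cancel the common factors (v + 3), (v - w).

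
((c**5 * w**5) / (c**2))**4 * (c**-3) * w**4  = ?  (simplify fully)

Inside the bracket: c**3 * w**5
Raise to the power 4: c**12 * w**20
Multiply by (c**-3) * w**4: add exponents.

c**9*w**24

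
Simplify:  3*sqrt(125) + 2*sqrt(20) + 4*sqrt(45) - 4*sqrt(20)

3*sqrt(125) = 15*sqrt(5); 2*sqrt(20) = 4*sqrt(5); 4*sqrt(45) = 12*sqrt(5); 4*sqrt(20) = 8*sqrt(5)
Combine: (15 + 4 + 12 - 8)·sqrt(5) = 23*sqrt(5)

23*sqrt(5)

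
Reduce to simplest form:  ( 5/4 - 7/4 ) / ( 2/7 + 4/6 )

Numerator: 5/4 - 7/4 = -1/2
Denominator: 2/7 + 4/6 = 20/21
Divide: (-1/2) · (21/20) = -21/40

-21/40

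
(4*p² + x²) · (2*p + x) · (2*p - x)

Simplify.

16*p⁴ - x⁴

Telescope via difference of squares: ((2*p)+x)((2*p)-x) = 4*p² - x², then repeat with the next factor.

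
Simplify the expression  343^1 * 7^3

7^6

343^1 = 7^3; 7^3 = 7^3
Combine exponents: 7^6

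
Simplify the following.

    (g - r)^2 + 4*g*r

Expanding gives g^2 + 2*g*r + r^2, a perfect square.

(g + r)^2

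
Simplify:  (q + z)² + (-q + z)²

2*q² + 2*z²

Only the even-power cross terms survive.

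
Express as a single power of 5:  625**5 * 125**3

5**29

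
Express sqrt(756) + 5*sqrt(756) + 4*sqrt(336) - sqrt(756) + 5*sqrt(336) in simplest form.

sqrt(756) = 6*sqrt(21); 5*sqrt(756) = 30*sqrt(21); 4*sqrt(336) = 16*sqrt(21); sqrt(756) = 6*sqrt(21); 5*sqrt(336) = 20*sqrt(21)
Combine: (6 + 30 + 16 - 6 + 20)·sqrt(21) = 66*sqrt(21)

66*sqrt(21)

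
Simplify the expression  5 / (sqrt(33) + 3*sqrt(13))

Multiply numerator and denominator by -3*sqrt(13) + sqrt(33).
Denominator becomes -84; numerator becomes -15*sqrt(13) + 5*sqrt(33).

(-5*sqrt(33) + 15*sqrt(13))/84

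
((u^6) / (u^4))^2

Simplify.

Inside the bracket: u^2
Raise to the power 2: u^4

u^4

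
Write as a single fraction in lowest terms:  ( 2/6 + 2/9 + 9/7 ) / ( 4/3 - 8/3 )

-29/21

Numerator: 2/6 + 2/9 + 9/7 = 116/63
Denominator: 4/3 - 8/3 = -4/3
Divide: (116/63) · (-3/4) = -29/21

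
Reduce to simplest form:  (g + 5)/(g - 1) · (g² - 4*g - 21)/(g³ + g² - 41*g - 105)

1/(g - 1)

Factor: g² - 4*g - 21 = (g + 3)·(g - 7);  g³ + g² - 41*g - 105 = (g + 3)·(g - 7)·(g + 5)
Cancel the common factors (g + 3), (g - 7), (g + 5).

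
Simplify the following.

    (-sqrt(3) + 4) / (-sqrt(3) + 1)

Multiply numerator and denominator by 1 + sqrt(3).
Denominator becomes -2; numerator becomes 1 + 3*sqrt(3).

(-3*sqrt(3) - 1)/2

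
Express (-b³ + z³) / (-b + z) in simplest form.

z^3 - b^3 = (-b + z)(b² + b*z + z²).

b² + b*z + z²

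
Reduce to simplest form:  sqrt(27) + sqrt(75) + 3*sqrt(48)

sqrt(27) = 3*sqrt(3); sqrt(75) = 5*sqrt(3); 3*sqrt(48) = 12*sqrt(3)
Combine: (3 + 5 + 12)·sqrt(3) = 20*sqrt(3)

20*sqrt(3)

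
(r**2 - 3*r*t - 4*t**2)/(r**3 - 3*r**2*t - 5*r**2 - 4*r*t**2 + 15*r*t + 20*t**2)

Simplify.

1/(r - 5)

Factor: r**2 - 3*r*t - 4*t**2 = (r + t)*(r - 4*t);  r**3 - 3*r**2*t - 5*r**2 - 4*r*t**2 + 15*r*t + 20*t**2 = (r - 5)*(r - 4*t)*(r + t)
Cancel the common factors (r + t), (r - 4*t).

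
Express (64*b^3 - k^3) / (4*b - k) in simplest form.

Factor as (a-b)(a^2+ab+b^2) with a=(4*b), b=k.

16*b^2 + 4*b*k + k^2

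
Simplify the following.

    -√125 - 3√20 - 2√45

-17*√5

√125 = 5*√5; 3√20 = 6*√5; 2√45 = 6*√5
Combine: (-5 - 6 - 6)·√5 = -17*√5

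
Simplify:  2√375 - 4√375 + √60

-8*√15

2√375 = 10*√15; 4√375 = 20*√15; √60 = 2*√15
Combine: (10 - 20 + 2)·√15 = -8*√15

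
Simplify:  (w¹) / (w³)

w^(-2)

Quotient: (w^-2)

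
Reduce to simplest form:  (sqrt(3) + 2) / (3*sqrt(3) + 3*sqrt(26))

Multiply numerator and denominator by -3*sqrt(26) + 3*sqrt(3).
Denominator becomes -207; numerator becomes -6*sqrt(26) - 3*sqrt(78) + 9 + 6*sqrt(3).

(-2*sqrt(3) - 3 + sqrt(78) + 2*sqrt(26))/69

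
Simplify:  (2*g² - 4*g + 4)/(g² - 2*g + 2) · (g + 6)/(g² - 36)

Factor: 2*g² - 4*g + 4 = 2·(g² - 2*g + 2);  g² - 36 = (g - 6)·(g + 6)
Cancel the common factors (g² - 2*g + 2), (g + 6).

2/(g - 6)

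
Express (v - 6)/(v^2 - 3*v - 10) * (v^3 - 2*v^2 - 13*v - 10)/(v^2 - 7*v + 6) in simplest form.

(v + 1)/(v - 1)

Factor: v^2 - 3*v - 10 = (v - 5)*(v + 2);  v^3 - 2*v^2 - 13*v - 10 = (v + 2)*(v + 1)*(v - 5);  v^2 - 7*v + 6 = (v - 6)*(v - 1)
Cancel the common factors (v + 2), (v - 6), (v - 5).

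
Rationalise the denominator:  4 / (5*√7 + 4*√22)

(-20*√7 + 16*√22)/177

Multiply numerator and denominator by -5*√7 + 4*√22.
Denominator becomes 177; numerator becomes -20*√7 + 16*√22.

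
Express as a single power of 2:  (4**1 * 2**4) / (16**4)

4**1 = 2**2; 2**4 = 2**4; 16**4 = 2**16
Combine exponents: 2**(-10)

2**(-10)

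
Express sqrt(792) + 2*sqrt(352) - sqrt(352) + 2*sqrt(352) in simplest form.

sqrt(792) = 6*sqrt(22); 2*sqrt(352) = 8*sqrt(22); sqrt(352) = 4*sqrt(22); 2*sqrt(352) = 8*sqrt(22)
Combine: (6 + 8 - 4 + 8)·sqrt(22) = 18*sqrt(22)

18*sqrt(22)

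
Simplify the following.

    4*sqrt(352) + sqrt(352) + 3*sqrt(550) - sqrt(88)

33*sqrt(22)

4*sqrt(352) = 16*sqrt(22); sqrt(352) = 4*sqrt(22); 3*sqrt(550) = 15*sqrt(22); sqrt(88) = 2*sqrt(22)
Combine: (16 + 4 + 15 - 2)·sqrt(22) = 33*sqrt(22)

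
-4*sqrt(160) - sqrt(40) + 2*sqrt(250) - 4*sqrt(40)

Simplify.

-16*sqrt(10)

4*sqrt(160) = 16*sqrt(10); sqrt(40) = 2*sqrt(10); 2*sqrt(250) = 10*sqrt(10); 4*sqrt(40) = 8*sqrt(10)
Combine: (-16 - 2 + 10 - 8)·sqrt(10) = -16*sqrt(10)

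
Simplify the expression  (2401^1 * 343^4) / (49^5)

7^6

2401^1 = 7^4; 343^4 = 7^12; 49^5 = 7^10
Combine exponents: 7^6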